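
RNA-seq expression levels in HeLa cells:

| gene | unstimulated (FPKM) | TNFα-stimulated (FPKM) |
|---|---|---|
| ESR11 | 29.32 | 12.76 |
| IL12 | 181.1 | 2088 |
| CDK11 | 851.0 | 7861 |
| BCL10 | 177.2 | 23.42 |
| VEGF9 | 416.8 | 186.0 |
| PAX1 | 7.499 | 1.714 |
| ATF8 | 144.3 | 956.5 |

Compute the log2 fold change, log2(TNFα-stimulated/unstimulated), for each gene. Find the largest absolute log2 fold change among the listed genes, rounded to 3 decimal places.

3.527

log2(12.76/29.32) = -1.200  (ESR11)
log2(2088/181.1) = 3.527  (IL12)
log2(7861/851.0) = 3.207  (CDK11)
log2(23.42/177.2) = -2.920  (BCL10)
log2(186.0/416.8) = -1.164  (VEGF9)
log2(1.714/7.499) = -2.129  (PAX1)
log2(956.5/144.3) = 2.729  (ATF8)
The largest magnitude belongs to IL12.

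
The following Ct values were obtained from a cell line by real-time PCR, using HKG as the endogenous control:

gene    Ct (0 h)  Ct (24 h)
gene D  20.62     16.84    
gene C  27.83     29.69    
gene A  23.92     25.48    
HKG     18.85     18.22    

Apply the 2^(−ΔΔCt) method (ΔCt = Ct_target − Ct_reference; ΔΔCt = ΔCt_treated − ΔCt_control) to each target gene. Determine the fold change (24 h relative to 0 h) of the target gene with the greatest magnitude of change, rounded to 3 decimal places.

8.877

gene D: ΔΔCt = (16.84−18.22) − (20.62−18.85) = -1.38 − 1.77 = -3.15; fold change = 2^3.15 = 8.877
gene C: ΔΔCt = (29.69−18.22) − (27.83−18.85) = 11.47 − 8.98 = 2.49; fold change = 2^-2.49 = 0.178
gene A: ΔΔCt = (25.48−18.22) − (23.92−18.85) = 7.26 − 5.07 = 2.19; fold change = 2^-2.19 = 0.219
gene D has the largest |ΔΔCt| = 3.15.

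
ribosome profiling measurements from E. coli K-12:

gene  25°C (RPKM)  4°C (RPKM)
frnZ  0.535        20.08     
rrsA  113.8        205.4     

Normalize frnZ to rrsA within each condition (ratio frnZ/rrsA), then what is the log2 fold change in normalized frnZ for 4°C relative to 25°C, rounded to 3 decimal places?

4.378

frnZ/rrsA (25°C) = 0.535 / 113.8 = 0.0047012
frnZ/rrsA (4°C) = 20.08 / 205.4 = 0.09776
Fold change = 0.09776 / 0.0047012 = 20.7947
log2(20.7947) = 4.3781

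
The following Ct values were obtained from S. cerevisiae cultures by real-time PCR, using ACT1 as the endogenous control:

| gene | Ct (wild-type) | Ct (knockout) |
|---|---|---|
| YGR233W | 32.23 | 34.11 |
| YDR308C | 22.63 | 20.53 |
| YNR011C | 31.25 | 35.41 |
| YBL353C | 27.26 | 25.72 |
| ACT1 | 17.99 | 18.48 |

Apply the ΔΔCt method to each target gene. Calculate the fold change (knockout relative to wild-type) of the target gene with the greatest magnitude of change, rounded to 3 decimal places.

0.079

YGR233W: ΔΔCt = (34.11−18.48) − (32.23−17.99) = 15.63 − 14.24 = 1.39; fold change = 2^-1.39 = 0.382
YDR308C: ΔΔCt = (20.53−18.48) − (22.63−17.99) = 2.05 − 4.64 = -2.59; fold change = 2^2.59 = 6.021
YNR011C: ΔΔCt = (35.41−18.48) − (31.25−17.99) = 16.93 − 13.26 = 3.67; fold change = 2^-3.67 = 0.079
YBL353C: ΔΔCt = (25.72−18.48) − (27.26−17.99) = 7.24 − 9.27 = -2.03; fold change = 2^2.03 = 4.084
YNR011C has the largest |ΔΔCt| = 3.67.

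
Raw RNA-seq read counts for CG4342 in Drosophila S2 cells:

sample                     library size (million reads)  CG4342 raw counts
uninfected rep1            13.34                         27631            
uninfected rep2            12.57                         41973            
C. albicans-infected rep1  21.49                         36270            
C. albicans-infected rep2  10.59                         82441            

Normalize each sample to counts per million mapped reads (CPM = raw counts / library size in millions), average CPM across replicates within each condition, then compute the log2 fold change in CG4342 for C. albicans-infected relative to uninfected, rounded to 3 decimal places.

CPM(uninfected rep1) = 27631 / 13.34 = 2071.2894
CPM(uninfected rep2) = 41973 / 12.57 = 3339.1408
CPM(C. albicans-infected rep1) = 36270 / 21.49 = 1687.7617
CPM(C. albicans-infected rep2) = 82441 / 10.59 = 7784.7970
mean CPM(uninfected) = 2705.2151; mean CPM(C. albicans-infected) = 4736.2794
Fold change = 4736.2794 / 2705.2151 = 1.75080
log2(1.75080) = 0.8080

0.808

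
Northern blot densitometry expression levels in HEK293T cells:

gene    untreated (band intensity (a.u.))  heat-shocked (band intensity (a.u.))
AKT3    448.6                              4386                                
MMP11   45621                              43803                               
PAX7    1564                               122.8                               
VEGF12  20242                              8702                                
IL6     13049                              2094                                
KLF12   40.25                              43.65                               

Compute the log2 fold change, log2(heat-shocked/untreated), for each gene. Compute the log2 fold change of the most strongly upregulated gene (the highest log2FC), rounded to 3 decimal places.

3.289

log2(4386/448.6) = 3.289  (AKT3)
log2(43803/45621) = -0.059  (MMP11)
log2(122.8/1564) = -3.671  (PAX7)
log2(8702/20242) = -1.218  (VEGF12)
log2(2094/13049) = -2.640  (IL6)
log2(43.65/40.25) = 0.117  (KLF12)
AKT3 is most strongly upregulated.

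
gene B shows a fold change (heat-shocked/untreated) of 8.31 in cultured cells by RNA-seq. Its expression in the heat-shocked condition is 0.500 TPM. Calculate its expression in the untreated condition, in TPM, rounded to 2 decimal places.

0.06

untreated expression = 0.500 / 8.31 = 0.06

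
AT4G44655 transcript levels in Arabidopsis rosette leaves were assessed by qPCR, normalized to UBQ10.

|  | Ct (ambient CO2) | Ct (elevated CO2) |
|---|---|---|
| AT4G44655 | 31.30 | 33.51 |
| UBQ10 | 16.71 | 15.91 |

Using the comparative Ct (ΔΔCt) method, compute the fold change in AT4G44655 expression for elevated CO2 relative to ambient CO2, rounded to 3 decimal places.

ΔCt(ambient CO2) = 31.300 − 16.710 = 14.590
ΔCt(elevated CO2) = 33.510 − 15.910 = 17.600
ΔΔCt = 17.600 − 14.590 = 3.010
Fold change = 2^(−3.010) = 0.1241

0.124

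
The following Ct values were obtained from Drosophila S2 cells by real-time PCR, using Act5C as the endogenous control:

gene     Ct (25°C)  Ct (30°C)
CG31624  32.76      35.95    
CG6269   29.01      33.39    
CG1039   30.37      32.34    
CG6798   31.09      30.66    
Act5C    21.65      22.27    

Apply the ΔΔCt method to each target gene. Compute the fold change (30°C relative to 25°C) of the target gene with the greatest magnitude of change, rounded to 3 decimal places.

CG31624: ΔΔCt = (35.95−22.27) − (32.76−21.65) = 13.68 − 11.11 = 2.57; fold change = 2^-2.57 = 0.168
CG6269: ΔΔCt = (33.39−22.27) − (29.01−21.65) = 11.12 − 7.36 = 3.76; fold change = 2^-3.76 = 0.074
CG1039: ΔΔCt = (32.34−22.27) − (30.37−21.65) = 10.07 − 8.72 = 1.35; fold change = 2^-1.35 = 0.392
CG6798: ΔΔCt = (30.66−22.27) − (31.09−21.65) = 8.39 − 9.44 = -1.05; fold change = 2^1.05 = 2.071
CG6269 has the largest |ΔΔCt| = 3.76.

0.074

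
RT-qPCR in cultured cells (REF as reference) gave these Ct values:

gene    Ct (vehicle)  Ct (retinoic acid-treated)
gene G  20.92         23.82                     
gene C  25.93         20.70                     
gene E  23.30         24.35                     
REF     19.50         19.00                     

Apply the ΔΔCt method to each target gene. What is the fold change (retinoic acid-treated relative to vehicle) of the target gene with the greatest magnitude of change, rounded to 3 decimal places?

gene G: ΔΔCt = (23.82−19.00) − (20.92−19.50) = 4.82 − 1.42 = 3.40; fold change = 2^-3.40 = 0.095
gene C: ΔΔCt = (20.70−19.00) − (25.93−19.50) = 1.70 − 6.43 = -4.73; fold change = 2^4.73 = 26.538
gene E: ΔΔCt = (24.35−19.00) − (23.30−19.50) = 5.35 − 3.80 = 1.55; fold change = 2^-1.55 = 0.342
gene C has the largest |ΔΔCt| = 4.73.

26.538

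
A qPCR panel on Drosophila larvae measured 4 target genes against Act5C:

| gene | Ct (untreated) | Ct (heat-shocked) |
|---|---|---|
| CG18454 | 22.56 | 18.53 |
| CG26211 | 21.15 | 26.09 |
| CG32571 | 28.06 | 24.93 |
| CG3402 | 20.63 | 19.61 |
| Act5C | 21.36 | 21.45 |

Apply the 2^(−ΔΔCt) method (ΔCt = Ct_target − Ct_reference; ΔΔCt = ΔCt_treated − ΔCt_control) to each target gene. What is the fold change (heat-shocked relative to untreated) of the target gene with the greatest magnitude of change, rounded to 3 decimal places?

CG18454: ΔΔCt = (18.53−21.45) − (22.56−21.36) = -2.92 − 1.20 = -4.12; fold change = 2^4.12 = 17.388
CG26211: ΔΔCt = (26.09−21.45) − (21.15−21.36) = 4.64 − (-0.21) = 4.85; fold change = 2^-4.85 = 0.035
CG32571: ΔΔCt = (24.93−21.45) − (28.06−21.36) = 3.48 − 6.70 = -3.22; fold change = 2^3.22 = 9.318
CG3402: ΔΔCt = (19.61−21.45) − (20.63−21.36) = -1.84 − (-0.73) = -1.11; fold change = 2^1.11 = 2.158
CG26211 has the largest |ΔΔCt| = 4.85.

0.035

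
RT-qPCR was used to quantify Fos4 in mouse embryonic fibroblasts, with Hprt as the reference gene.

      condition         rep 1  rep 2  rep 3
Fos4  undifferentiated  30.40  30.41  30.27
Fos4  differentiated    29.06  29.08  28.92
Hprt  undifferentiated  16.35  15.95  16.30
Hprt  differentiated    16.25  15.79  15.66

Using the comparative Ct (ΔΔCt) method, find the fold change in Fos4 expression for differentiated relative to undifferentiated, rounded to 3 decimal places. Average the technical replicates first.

Mean Ct: Fos4 undifferentiated 30.360; Fos4 differentiated 29.020; Hprt undifferentiated 16.200; Hprt differentiated 15.900
ΔCt(undifferentiated) = 30.360 − 16.200 = 14.160
ΔCt(differentiated) = 29.020 − 15.900 = 13.120
ΔΔCt = 13.120 − 14.160 = -1.040
Fold change = 2^(−(-1.040)) = 2^1.040 = 2.0562

2.056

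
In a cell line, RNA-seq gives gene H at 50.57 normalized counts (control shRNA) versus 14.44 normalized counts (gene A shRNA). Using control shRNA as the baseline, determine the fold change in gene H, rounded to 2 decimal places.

0.29

Fold change = 14.44 / 50.57 = 0.286
gene H is downregulated.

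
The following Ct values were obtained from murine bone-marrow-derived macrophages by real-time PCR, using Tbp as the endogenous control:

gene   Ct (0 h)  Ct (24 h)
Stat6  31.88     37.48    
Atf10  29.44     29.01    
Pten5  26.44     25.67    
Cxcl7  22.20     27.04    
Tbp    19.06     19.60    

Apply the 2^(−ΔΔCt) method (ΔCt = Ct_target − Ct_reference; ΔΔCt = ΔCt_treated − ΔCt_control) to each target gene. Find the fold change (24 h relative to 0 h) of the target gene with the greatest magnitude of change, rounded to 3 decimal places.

0.030

Stat6: ΔΔCt = (37.48−19.60) − (31.88−19.06) = 17.88 − 12.82 = 5.06; fold change = 2^-5.06 = 0.030
Atf10: ΔΔCt = (29.01−19.60) − (29.44−19.06) = 9.41 − 10.38 = -0.97; fold change = 2^0.97 = 1.959
Pten5: ΔΔCt = (25.67−19.60) − (26.44−19.06) = 6.07 − 7.38 = -1.31; fold change = 2^1.31 = 2.479
Cxcl7: ΔΔCt = (27.04−19.60) − (22.20−19.06) = 7.44 − 3.14 = 4.30; fold change = 2^-4.30 = 0.051
Stat6 has the largest |ΔΔCt| = 5.06.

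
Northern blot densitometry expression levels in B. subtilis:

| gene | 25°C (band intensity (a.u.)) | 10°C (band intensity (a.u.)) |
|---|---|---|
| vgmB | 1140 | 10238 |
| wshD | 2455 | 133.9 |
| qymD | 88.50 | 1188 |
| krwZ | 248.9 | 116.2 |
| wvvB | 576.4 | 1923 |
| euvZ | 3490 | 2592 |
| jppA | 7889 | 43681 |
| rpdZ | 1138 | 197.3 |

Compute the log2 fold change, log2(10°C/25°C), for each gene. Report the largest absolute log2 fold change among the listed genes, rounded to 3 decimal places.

log2(10238/1140) = 3.167  (vgmB)
log2(133.9/2455) = -4.196  (wshD)
log2(1188/88.50) = 3.747  (qymD)
log2(116.2/248.9) = -1.099  (krwZ)
log2(1923/576.4) = 1.738  (wvvB)
log2(2592/3490) = -0.429  (euvZ)
log2(43681/7889) = 2.469  (jppA)
log2(197.3/1138) = -2.528  (rpdZ)
The largest magnitude belongs to wshD.

4.196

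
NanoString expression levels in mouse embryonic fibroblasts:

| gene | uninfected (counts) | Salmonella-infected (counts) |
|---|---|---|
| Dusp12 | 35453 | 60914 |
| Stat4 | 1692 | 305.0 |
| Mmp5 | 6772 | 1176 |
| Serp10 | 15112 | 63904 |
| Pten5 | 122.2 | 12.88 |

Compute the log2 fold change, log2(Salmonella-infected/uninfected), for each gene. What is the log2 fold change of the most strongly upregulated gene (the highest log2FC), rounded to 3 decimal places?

log2(60914/35453) = 0.781  (Dusp12)
log2(305.0/1692) = -2.472  (Stat4)
log2(1176/6772) = -2.526  (Mmp5)
log2(63904/15112) = 2.080  (Serp10)
log2(12.88/122.2) = -3.246  (Pten5)
Serp10 is most strongly upregulated.

2.080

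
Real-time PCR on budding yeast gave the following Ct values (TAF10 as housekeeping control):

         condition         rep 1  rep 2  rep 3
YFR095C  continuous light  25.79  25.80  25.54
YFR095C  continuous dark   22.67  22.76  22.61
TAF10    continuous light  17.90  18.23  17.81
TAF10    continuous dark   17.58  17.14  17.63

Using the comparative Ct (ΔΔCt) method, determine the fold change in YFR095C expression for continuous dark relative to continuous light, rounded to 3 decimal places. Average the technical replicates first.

Mean Ct: YFR095C continuous light 25.710; YFR095C continuous dark 22.680; TAF10 continuous light 17.980; TAF10 continuous dark 17.450
ΔCt(continuous light) = 25.710 − 17.980 = 7.730
ΔCt(continuous dark) = 22.680 − 17.450 = 5.230
ΔΔCt = 5.230 − 7.730 = -2.500
Fold change = 2^(−(-2.500)) = 2^2.500 = 5.6569

5.657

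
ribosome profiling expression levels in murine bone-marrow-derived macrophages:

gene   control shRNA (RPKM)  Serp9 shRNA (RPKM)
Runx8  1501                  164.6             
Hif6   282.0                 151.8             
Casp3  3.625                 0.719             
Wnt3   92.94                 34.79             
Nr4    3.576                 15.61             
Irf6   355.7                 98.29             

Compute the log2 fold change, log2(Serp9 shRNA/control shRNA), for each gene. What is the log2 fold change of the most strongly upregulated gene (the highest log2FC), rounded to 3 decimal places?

2.126

log2(164.6/1501) = -3.189  (Runx8)
log2(151.8/282.0) = -0.894  (Hif6)
log2(0.719/3.625) = -2.334  (Casp3)
log2(34.79/92.94) = -1.418  (Wnt3)
log2(15.61/3.576) = 2.126  (Nr4)
log2(98.29/355.7) = -1.856  (Irf6)
Nr4 is most strongly upregulated.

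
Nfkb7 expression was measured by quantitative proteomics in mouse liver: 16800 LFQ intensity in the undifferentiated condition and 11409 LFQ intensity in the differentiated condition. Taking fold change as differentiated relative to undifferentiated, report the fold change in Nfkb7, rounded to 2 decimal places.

0.68

Fold change = 11409 / 16800 = 0.679
Nfkb7 is downregulated.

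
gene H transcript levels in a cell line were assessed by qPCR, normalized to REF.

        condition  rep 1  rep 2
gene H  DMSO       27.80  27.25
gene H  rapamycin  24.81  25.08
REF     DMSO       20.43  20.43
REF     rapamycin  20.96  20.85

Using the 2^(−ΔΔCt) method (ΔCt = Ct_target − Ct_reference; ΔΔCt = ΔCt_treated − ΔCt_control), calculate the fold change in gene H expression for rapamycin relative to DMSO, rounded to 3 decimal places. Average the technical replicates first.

8.311

Mean Ct: gene H DMSO 27.525; gene H rapamycin 24.945; REF DMSO 20.430; REF rapamycin 20.905
ΔCt(DMSO) = 27.525 − 20.430 = 7.095
ΔCt(rapamycin) = 24.945 − 20.905 = 4.040
ΔΔCt = 4.040 − 7.095 = -3.055
Fold change = 2^(−(-3.055)) = 2^3.055 = 8.3109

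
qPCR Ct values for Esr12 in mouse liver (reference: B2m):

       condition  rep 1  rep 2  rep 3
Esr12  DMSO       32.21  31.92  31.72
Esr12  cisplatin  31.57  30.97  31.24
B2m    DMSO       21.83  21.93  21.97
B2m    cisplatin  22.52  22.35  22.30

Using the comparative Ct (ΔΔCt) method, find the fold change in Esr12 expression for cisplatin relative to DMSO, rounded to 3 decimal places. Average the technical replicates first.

2.250

Mean Ct: Esr12 DMSO 31.950; Esr12 cisplatin 31.260; B2m DMSO 21.910; B2m cisplatin 22.390
ΔCt(DMSO) = 31.950 − 21.910 = 10.040
ΔCt(cisplatin) = 31.260 − 22.390 = 8.870
ΔΔCt = 8.870 − 10.040 = -1.170
Fold change = 2^(−(-1.170)) = 2^1.170 = 2.2501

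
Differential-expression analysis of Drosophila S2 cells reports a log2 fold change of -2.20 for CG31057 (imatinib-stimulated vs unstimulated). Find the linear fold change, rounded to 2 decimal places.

Fold change = 2^(-2.20) = 0.218
That is, CG31057 drops to 21.8% of the unstimulated level.

0.22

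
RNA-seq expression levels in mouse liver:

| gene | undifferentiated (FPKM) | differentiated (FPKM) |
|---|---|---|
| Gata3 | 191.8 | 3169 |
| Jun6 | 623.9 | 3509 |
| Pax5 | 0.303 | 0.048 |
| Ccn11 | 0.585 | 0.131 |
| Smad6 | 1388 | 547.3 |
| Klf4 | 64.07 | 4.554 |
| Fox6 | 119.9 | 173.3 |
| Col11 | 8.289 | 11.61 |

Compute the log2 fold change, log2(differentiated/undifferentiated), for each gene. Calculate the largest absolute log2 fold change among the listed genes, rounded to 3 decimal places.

4.046

log2(3169/191.8) = 4.046  (Gata3)
log2(3509/623.9) = 2.492  (Jun6)
log2(0.048/0.303) = -2.658  (Pax5)
log2(0.131/0.585) = -2.159  (Ccn11)
log2(547.3/1388) = -1.343  (Smad6)
log2(4.554/64.07) = -3.814  (Klf4)
log2(173.3/119.9) = 0.531  (Fox6)
log2(11.61/8.289) = 0.486  (Col11)
The largest magnitude belongs to Gata3.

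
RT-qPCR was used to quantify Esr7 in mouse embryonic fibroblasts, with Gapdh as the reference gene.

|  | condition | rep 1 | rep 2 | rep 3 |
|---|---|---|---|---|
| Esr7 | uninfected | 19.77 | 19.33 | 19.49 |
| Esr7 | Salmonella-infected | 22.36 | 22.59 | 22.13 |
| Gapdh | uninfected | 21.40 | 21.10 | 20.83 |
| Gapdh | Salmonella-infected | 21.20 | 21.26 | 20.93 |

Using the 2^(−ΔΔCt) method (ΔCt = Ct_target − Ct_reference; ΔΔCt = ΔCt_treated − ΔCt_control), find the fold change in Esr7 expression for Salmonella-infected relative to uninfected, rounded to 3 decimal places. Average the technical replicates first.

Mean Ct: Esr7 uninfected 19.530; Esr7 Salmonella-infected 22.360; Gapdh uninfected 21.110; Gapdh Salmonella-infected 21.130
ΔCt(uninfected) = 19.530 − 21.110 = -1.580
ΔCt(Salmonella-infected) = 22.360 − 21.130 = 1.230
ΔΔCt = 1.230 − (-1.580) = 2.810
Fold change = 2^(−2.810) = 0.1426

0.143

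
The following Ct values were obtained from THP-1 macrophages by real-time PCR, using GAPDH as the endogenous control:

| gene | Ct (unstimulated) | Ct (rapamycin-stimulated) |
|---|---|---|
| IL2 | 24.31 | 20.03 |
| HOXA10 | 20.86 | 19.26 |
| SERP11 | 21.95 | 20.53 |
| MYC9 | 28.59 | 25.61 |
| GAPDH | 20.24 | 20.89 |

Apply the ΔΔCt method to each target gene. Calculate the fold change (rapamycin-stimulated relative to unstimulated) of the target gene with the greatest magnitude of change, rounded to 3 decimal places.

IL2: ΔΔCt = (20.03−20.89) − (24.31−20.24) = -0.86 − 4.07 = -4.93; fold change = 2^4.93 = 30.484
HOXA10: ΔΔCt = (19.26−20.89) − (20.86−20.24) = -1.63 − 0.62 = -2.25; fold change = 2^2.25 = 4.757
SERP11: ΔΔCt = (20.53−20.89) − (21.95−20.24) = -0.36 − 1.71 = -2.07; fold change = 2^2.07 = 4.199
MYC9: ΔΔCt = (25.61−20.89) − (28.59−20.24) = 4.72 − 8.35 = -3.63; fold change = 2^3.63 = 12.381
IL2 has the largest |ΔΔCt| = 4.93.

30.484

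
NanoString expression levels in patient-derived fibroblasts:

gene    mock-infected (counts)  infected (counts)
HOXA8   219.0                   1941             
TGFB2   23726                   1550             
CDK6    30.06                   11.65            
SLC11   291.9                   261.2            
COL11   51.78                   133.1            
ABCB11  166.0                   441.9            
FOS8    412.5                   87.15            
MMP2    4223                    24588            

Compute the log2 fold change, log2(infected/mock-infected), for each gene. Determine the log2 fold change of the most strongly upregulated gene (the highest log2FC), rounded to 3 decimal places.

log2(1941/219.0) = 3.148  (HOXA8)
log2(1550/23726) = -3.936  (TGFB2)
log2(11.65/30.06) = -1.368  (CDK6)
log2(261.2/291.9) = -0.160  (SLC11)
log2(133.1/51.78) = 1.362  (COL11)
log2(441.9/166.0) = 1.413  (ABCB11)
log2(87.15/412.5) = -2.243  (FOS8)
log2(24588/4223) = 2.542  (MMP2)
HOXA8 is most strongly upregulated.

3.148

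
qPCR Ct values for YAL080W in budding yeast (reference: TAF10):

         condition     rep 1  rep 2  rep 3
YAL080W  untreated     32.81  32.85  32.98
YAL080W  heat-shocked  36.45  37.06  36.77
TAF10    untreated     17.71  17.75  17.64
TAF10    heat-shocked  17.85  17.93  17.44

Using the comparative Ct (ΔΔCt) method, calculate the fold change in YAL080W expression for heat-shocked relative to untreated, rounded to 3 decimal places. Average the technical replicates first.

Mean Ct: YAL080W untreated 32.880; YAL080W heat-shocked 36.760; TAF10 untreated 17.700; TAF10 heat-shocked 17.740
ΔCt(untreated) = 32.880 − 17.700 = 15.180
ΔCt(heat-shocked) = 36.760 − 17.740 = 19.020
ΔΔCt = 19.020 − 15.180 = 3.840
Fold change = 2^(−3.840) = 0.0698

0.070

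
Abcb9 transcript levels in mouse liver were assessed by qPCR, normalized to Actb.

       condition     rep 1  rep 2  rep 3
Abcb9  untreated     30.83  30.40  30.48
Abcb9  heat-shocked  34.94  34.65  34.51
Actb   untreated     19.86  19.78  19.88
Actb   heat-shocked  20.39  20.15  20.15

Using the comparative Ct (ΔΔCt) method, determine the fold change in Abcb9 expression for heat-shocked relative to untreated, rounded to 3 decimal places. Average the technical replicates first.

Mean Ct: Abcb9 untreated 30.570; Abcb9 heat-shocked 34.700; Actb untreated 19.840; Actb heat-shocked 20.230
ΔCt(untreated) = 30.570 − 19.840 = 10.730
ΔCt(heat-shocked) = 34.700 − 20.230 = 14.470
ΔΔCt = 14.470 − 10.730 = 3.740
Fold change = 2^(−3.740) = 0.0748

0.075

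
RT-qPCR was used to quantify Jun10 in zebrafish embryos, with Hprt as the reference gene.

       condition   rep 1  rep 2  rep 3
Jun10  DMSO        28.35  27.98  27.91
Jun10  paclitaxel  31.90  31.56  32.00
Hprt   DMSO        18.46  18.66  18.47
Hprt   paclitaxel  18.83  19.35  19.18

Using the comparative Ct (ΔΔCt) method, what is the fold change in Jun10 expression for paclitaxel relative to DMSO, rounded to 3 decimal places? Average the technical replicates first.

Mean Ct: Jun10 DMSO 28.080; Jun10 paclitaxel 31.820; Hprt DMSO 18.530; Hprt paclitaxel 19.120
ΔCt(DMSO) = 28.080 − 18.530 = 9.550
ΔCt(paclitaxel) = 31.820 − 19.120 = 12.700
ΔΔCt = 12.700 − 9.550 = 3.150
Fold change = 2^(−3.150) = 0.1127

0.113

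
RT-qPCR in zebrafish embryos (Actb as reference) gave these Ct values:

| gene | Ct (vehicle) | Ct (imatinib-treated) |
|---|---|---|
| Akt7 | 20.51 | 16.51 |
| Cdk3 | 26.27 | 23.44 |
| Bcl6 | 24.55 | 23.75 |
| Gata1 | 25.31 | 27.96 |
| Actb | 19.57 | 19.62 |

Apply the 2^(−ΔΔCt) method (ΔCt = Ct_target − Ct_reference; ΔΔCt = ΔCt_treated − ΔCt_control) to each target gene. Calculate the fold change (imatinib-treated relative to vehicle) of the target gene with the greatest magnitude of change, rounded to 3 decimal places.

16.564

Akt7: ΔΔCt = (16.51−19.62) − (20.51−19.57) = -3.11 − 0.94 = -4.05; fold change = 2^4.05 = 16.564
Cdk3: ΔΔCt = (23.44−19.62) − (26.27−19.57) = 3.82 − 6.70 = -2.88; fold change = 2^2.88 = 7.362
Bcl6: ΔΔCt = (23.75−19.62) − (24.55−19.57) = 4.13 − 4.98 = -0.85; fold change = 2^0.85 = 1.803
Gata1: ΔΔCt = (27.96−19.62) − (25.31−19.57) = 8.34 − 5.74 = 2.60; fold change = 2^-2.60 = 0.165
Akt7 has the largest |ΔΔCt| = 4.05.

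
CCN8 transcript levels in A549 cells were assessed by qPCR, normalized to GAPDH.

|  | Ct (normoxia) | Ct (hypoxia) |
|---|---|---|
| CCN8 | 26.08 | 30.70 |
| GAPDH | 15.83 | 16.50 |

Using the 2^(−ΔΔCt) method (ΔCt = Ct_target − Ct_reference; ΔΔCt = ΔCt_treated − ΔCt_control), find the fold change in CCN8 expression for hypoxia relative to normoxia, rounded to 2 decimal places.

0.06

ΔCt(normoxia) = 26.080 − 15.830 = 10.250
ΔCt(hypoxia) = 30.700 − 16.500 = 14.200
ΔΔCt = 14.200 − 10.250 = 3.950
Fold change = 2^(−3.950) = 0.065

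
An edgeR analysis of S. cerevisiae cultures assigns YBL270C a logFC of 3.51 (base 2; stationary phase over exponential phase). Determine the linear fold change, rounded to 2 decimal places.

11.39

Fold change = 2^(3.51) = 11.392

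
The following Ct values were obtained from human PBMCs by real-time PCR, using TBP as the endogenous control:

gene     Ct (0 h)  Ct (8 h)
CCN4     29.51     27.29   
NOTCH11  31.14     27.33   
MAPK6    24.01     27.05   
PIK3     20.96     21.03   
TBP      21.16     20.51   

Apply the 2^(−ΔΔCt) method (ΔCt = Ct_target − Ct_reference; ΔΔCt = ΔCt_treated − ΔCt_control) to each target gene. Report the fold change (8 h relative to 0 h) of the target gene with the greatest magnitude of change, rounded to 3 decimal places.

CCN4: ΔΔCt = (27.29−20.51) − (29.51−21.16) = 6.78 − 8.35 = -1.57; fold change = 2^1.57 = 2.969
NOTCH11: ΔΔCt = (27.33−20.51) − (31.14−21.16) = 6.82 − 9.98 = -3.16; fold change = 2^3.16 = 8.938
MAPK6: ΔΔCt = (27.05−20.51) − (24.01−21.16) = 6.54 − 2.85 = 3.69; fold change = 2^-3.69 = 0.077
PIK3: ΔΔCt = (21.03−20.51) − (20.96−21.16) = 0.52 − (-0.20) = 0.72; fold change = 2^-0.72 = 0.607
MAPK6 has the largest |ΔΔCt| = 3.69.

0.077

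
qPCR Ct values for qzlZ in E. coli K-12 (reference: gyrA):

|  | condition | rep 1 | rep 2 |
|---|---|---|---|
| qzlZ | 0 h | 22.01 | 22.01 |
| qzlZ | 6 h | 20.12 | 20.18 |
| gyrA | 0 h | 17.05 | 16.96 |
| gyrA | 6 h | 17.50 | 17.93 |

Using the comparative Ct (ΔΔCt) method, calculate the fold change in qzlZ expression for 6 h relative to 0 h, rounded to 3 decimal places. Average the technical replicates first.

Mean Ct: qzlZ 0 h 22.010; qzlZ 6 h 20.150; gyrA 0 h 17.005; gyrA 6 h 17.715
ΔCt(0 h) = 22.010 − 17.005 = 5.005
ΔCt(6 h) = 20.150 − 17.715 = 2.435
ΔΔCt = 2.435 − 5.005 = -2.570
Fold change = 2^(−(-2.570)) = 2^2.570 = 5.9381

5.938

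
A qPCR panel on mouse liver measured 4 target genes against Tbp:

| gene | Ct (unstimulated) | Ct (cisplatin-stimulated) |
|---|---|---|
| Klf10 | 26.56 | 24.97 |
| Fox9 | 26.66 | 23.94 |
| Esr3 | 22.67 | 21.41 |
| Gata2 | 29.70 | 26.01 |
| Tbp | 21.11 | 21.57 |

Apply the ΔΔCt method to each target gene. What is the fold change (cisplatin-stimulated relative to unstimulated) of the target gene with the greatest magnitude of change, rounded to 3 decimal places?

17.753

Klf10: ΔΔCt = (24.97−21.57) − (26.56−21.11) = 3.40 − 5.45 = -2.05; fold change = 2^2.05 = 4.141
Fox9: ΔΔCt = (23.94−21.57) − (26.66−21.11) = 2.37 − 5.55 = -3.18; fold change = 2^3.18 = 9.063
Esr3: ΔΔCt = (21.41−21.57) − (22.67−21.11) = -0.16 − 1.56 = -1.72; fold change = 2^1.72 = 3.294
Gata2: ΔΔCt = (26.01−21.57) − (29.70−21.11) = 4.44 − 8.59 = -4.15; fold change = 2^4.15 = 17.753
Gata2 has the largest |ΔΔCt| = 4.15.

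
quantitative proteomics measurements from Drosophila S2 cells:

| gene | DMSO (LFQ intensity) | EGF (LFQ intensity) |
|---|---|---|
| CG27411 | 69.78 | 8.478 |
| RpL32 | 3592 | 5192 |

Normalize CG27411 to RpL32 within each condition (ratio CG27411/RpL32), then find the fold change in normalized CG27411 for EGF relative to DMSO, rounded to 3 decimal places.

0.084

CG27411/RpL32 (DMSO) = 69.78 / 3592 = 0.019427
CG27411/RpL32 (EGF) = 8.478 / 5192 = 0.0016329
Fold change = 0.0016329 / 0.019427 = 0.0841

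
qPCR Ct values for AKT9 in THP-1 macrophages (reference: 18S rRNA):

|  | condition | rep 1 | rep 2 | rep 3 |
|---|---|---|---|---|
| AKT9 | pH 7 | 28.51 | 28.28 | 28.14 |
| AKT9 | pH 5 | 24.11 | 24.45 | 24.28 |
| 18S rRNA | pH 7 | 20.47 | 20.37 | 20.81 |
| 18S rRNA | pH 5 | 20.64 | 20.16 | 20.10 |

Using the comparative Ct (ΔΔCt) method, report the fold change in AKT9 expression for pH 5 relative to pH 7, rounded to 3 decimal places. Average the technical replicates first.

13.737

Mean Ct: AKT9 pH 7 28.310; AKT9 pH 5 24.280; 18S rRNA pH 7 20.550; 18S rRNA pH 5 20.300
ΔCt(pH 7) = 28.310 − 20.550 = 7.760
ΔCt(pH 5) = 24.280 − 20.300 = 3.980
ΔΔCt = 3.980 − 7.760 = -3.780
Fold change = 2^(−(-3.780)) = 2^3.780 = 13.7370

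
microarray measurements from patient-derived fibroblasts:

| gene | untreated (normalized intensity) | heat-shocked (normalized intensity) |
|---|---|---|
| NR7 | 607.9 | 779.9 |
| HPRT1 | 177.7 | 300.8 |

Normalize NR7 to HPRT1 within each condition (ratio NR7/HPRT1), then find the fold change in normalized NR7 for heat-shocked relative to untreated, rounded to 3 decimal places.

0.758

NR7/HPRT1 (untreated) = 607.9 / 177.7 = 3.4209
NR7/HPRT1 (heat-shocked) = 779.9 / 300.8 = 2.5928
Fold change = 2.5928 / 3.4209 = 0.7579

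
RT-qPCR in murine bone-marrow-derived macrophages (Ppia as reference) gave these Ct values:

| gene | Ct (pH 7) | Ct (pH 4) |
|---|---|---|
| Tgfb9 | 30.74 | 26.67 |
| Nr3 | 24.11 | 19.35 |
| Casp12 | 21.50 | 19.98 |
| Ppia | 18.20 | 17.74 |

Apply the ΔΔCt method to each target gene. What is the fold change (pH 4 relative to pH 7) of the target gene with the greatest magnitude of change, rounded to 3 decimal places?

19.698

Tgfb9: ΔΔCt = (26.67−17.74) − (30.74−18.20) = 8.93 − 12.54 = -3.61; fold change = 2^3.61 = 12.210
Nr3: ΔΔCt = (19.35−17.74) − (24.11−18.20) = 1.61 − 5.91 = -4.30; fold change = 2^4.30 = 19.698
Casp12: ΔΔCt = (19.98−17.74) − (21.50−18.20) = 2.24 − 3.30 = -1.06; fold change = 2^1.06 = 2.085
Nr3 has the largest |ΔΔCt| = 4.30.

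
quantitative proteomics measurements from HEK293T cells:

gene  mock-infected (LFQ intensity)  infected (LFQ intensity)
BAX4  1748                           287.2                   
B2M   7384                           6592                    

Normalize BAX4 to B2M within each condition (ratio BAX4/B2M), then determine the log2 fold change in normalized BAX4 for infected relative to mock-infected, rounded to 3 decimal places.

-2.442

BAX4/B2M (mock-infected) = 1748 / 7384 = 0.23673
BAX4/B2M (infected) = 287.2 / 6592 = 0.043568
Fold change = 0.043568 / 0.23673 = 0.1840
log2(0.1840) = -2.4419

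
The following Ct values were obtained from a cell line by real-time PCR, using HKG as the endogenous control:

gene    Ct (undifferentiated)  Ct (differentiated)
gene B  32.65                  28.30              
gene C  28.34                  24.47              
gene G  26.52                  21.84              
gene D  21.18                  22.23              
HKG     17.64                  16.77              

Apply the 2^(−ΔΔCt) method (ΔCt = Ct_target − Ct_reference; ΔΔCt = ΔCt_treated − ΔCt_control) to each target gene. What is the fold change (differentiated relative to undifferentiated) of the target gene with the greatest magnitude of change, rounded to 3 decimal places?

14.026

gene B: ΔΔCt = (28.30−16.77) − (32.65−17.64) = 11.53 − 15.01 = -3.48; fold change = 2^3.48 = 11.158
gene C: ΔΔCt = (24.47−16.77) − (28.34−17.64) = 7.70 − 10.70 = -3.00; fold change = 2^3.00 = 8.000
gene G: ΔΔCt = (21.84−16.77) − (26.52−17.64) = 5.07 − 8.88 = -3.81; fold change = 2^3.81 = 14.026
gene D: ΔΔCt = (22.23−16.77) − (21.18−17.64) = 5.46 − 3.54 = 1.92; fold change = 2^-1.92 = 0.264
gene G has the largest |ΔΔCt| = 3.81.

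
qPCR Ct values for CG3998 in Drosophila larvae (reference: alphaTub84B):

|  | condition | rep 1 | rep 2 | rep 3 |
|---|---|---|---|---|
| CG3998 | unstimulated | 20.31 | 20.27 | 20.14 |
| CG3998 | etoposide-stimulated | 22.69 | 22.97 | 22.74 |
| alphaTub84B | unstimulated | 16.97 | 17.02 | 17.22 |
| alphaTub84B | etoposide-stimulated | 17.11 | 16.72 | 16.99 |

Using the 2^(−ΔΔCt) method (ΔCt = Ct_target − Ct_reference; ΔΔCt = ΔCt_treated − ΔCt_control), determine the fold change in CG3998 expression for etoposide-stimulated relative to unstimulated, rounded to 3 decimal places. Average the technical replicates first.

Mean Ct: CG3998 unstimulated 20.240; CG3998 etoposide-stimulated 22.800; alphaTub84B unstimulated 17.070; alphaTub84B etoposide-stimulated 16.940
ΔCt(unstimulated) = 20.240 − 17.070 = 3.170
ΔCt(etoposide-stimulated) = 22.800 − 16.940 = 5.860
ΔΔCt = 5.860 − 3.170 = 2.690
Fold change = 2^(−2.690) = 0.1550

0.155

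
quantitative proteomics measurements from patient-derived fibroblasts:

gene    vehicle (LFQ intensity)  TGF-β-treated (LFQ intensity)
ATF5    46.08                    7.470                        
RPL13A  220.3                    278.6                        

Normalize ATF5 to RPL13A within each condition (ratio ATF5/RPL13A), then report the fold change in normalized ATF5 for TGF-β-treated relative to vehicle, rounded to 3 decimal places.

0.128

ATF5/RPL13A (vehicle) = 46.08 / 220.3 = 0.20917
ATF5/RPL13A (TGF-β-treated) = 7.470 / 278.6 = 0.026813
Fold change = 0.026813 / 0.20917 = 0.1282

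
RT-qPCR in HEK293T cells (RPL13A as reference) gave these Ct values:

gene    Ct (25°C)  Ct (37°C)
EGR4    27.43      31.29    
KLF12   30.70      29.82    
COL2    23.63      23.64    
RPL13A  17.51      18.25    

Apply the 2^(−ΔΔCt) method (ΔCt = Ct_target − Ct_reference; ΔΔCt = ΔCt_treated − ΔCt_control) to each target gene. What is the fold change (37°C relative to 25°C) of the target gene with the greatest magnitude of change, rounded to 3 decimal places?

EGR4: ΔΔCt = (31.29−18.25) − (27.43−17.51) = 13.04 − 9.92 = 3.12; fold change = 2^-3.12 = 0.115
KLF12: ΔΔCt = (29.82−18.25) − (30.70−17.51) = 11.57 − 13.19 = -1.62; fold change = 2^1.62 = 3.074
COL2: ΔΔCt = (23.64−18.25) − (23.63−17.51) = 5.39 − 6.12 = -0.73; fold change = 2^0.73 = 1.659
EGR4 has the largest |ΔΔCt| = 3.12.

0.115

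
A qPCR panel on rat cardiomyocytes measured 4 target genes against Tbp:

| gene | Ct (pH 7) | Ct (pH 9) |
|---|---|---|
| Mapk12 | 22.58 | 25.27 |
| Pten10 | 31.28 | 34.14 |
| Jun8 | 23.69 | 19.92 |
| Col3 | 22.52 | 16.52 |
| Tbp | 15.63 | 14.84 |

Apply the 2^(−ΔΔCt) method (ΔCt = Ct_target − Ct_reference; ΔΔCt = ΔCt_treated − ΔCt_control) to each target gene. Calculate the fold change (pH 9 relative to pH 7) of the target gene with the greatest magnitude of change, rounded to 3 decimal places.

37.014

Mapk12: ΔΔCt = (25.27−14.84) − (22.58−15.63) = 10.43 − 6.95 = 3.48; fold change = 2^-3.48 = 0.090
Pten10: ΔΔCt = (34.14−14.84) − (31.28−15.63) = 19.30 − 15.65 = 3.65; fold change = 2^-3.65 = 0.080
Jun8: ΔΔCt = (19.92−14.84) − (23.69−15.63) = 5.08 − 8.06 = -2.98; fold change = 2^2.98 = 7.890
Col3: ΔΔCt = (16.52−14.84) − (22.52−15.63) = 1.68 − 6.89 = -5.21; fold change = 2^5.21 = 37.014
Col3 has the largest |ΔΔCt| = 5.21.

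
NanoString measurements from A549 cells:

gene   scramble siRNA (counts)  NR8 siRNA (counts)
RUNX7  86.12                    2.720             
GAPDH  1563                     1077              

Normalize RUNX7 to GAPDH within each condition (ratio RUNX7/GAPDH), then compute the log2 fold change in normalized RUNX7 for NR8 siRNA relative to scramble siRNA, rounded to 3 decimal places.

-4.447

RUNX7/GAPDH (scramble siRNA) = 86.12 / 1563 = 0.055099
RUNX7/GAPDH (NR8 siRNA) = 2.720 / 1077 = 0.0025255
Fold change = 0.0025255 / 0.055099 = 0.0458
log2(0.0458) = -4.4474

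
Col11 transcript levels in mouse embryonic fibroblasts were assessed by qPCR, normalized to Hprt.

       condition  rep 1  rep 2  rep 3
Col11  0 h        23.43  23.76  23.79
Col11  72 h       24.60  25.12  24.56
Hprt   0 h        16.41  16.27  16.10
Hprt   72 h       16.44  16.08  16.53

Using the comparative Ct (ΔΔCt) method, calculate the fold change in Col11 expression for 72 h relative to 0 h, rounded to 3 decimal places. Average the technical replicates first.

Mean Ct: Col11 0 h 23.660; Col11 72 h 24.760; Hprt 0 h 16.260; Hprt 72 h 16.350
ΔCt(0 h) = 23.660 − 16.260 = 7.400
ΔCt(72 h) = 24.760 − 16.350 = 8.410
ΔΔCt = 8.410 − 7.400 = 1.010
Fold change = 2^(−1.010) = 0.4965

0.497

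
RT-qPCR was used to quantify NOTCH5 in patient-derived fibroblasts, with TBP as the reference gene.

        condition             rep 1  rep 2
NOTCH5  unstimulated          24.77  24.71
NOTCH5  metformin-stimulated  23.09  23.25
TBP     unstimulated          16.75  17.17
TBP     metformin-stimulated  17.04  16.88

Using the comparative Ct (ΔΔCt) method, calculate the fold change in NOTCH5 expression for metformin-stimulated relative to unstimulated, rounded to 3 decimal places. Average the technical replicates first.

2.969

Mean Ct: NOTCH5 unstimulated 24.740; NOTCH5 metformin-stimulated 23.170; TBP unstimulated 16.960; TBP metformin-stimulated 16.960
ΔCt(unstimulated) = 24.740 − 16.960 = 7.780
ΔCt(metformin-stimulated) = 23.170 − 16.960 = 6.210
ΔΔCt = 6.210 − 7.780 = -1.570
Fold change = 2^(−(-1.570)) = 2^1.570 = 2.9690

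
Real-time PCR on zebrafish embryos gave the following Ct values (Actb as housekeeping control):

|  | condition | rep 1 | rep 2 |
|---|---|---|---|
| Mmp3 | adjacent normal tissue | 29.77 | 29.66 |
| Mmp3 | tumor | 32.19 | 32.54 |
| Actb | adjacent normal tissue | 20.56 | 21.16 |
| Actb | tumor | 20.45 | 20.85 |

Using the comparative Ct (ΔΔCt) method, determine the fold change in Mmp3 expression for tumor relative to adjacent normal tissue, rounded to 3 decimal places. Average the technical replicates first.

0.138

Mean Ct: Mmp3 adjacent normal tissue 29.715; Mmp3 tumor 32.365; Actb adjacent normal tissue 20.860; Actb tumor 20.650
ΔCt(adjacent normal tissue) = 29.715 − 20.860 = 8.855
ΔCt(tumor) = 32.365 − 20.650 = 11.715
ΔΔCt = 11.715 − 8.855 = 2.860
Fold change = 2^(−2.860) = 0.1377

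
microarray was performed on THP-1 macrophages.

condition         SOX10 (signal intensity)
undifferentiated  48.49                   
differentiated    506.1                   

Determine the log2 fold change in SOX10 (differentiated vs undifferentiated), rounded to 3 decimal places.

3.384

Fold change = 506.1 / 48.49 = 10.4372
log2(10.4372) = 3.3837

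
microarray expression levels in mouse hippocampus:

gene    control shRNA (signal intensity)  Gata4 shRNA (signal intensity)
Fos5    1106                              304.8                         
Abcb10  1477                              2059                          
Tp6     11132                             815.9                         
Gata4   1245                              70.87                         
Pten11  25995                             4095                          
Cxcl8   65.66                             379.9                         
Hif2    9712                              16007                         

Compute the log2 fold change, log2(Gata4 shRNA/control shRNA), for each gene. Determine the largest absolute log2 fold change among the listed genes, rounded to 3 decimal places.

4.135

log2(304.8/1106) = -1.859  (Fos5)
log2(2059/1477) = 0.479  (Abcb10)
log2(815.9/11132) = -3.770  (Tp6)
log2(70.87/1245) = -4.135  (Gata4)
log2(4095/25995) = -2.666  (Pten11)
log2(379.9/65.66) = 2.533  (Cxcl8)
log2(16007/9712) = 0.721  (Hif2)
The largest magnitude belongs to Gata4.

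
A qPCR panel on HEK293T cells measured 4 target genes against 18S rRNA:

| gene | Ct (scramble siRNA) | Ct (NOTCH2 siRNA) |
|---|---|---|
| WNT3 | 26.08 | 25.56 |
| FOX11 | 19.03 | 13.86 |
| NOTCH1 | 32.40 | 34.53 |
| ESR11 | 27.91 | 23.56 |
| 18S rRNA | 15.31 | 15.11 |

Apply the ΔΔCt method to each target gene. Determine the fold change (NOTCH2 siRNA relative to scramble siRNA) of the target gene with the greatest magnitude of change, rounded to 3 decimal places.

31.341

WNT3: ΔΔCt = (25.56−15.11) − (26.08−15.31) = 10.45 − 10.77 = -0.32; fold change = 2^0.32 = 1.248
FOX11: ΔΔCt = (13.86−15.11) − (19.03−15.31) = -1.25 − 3.72 = -4.97; fold change = 2^4.97 = 31.341
NOTCH1: ΔΔCt = (34.53−15.11) − (32.40−15.31) = 19.42 − 17.09 = 2.33; fold change = 2^-2.33 = 0.199
ESR11: ΔΔCt = (23.56−15.11) − (27.91−15.31) = 8.45 − 12.60 = -4.15; fold change = 2^4.15 = 17.753
FOX11 has the largest |ΔΔCt| = 4.97.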